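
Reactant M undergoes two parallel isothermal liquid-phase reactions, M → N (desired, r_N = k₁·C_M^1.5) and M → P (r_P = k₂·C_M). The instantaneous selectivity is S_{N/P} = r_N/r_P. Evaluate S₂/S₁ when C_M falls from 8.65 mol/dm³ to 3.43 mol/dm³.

0.630

S_{N/P} = (k₁/k₂)·C_M^0.5, so S₂/S₁ = (C_{M,2}/C_{M,1})^0.5.
= (3.43/8.65)^0.5 = (0.3965)^0.5 = 0.630.
Selectivity toward N falls as C_M falls — high-concentration operation is favoured.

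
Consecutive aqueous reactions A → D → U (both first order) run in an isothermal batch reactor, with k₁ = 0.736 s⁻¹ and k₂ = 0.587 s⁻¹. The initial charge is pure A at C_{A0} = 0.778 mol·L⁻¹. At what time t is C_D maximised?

1.52 s

The intermediate peaks when r₁ = r₂, i.e. k₁e^(−k₁t) = k₂e^(−k₂t), giving t_opt = ln(k₂/k₁)/(k₂−k₁).
= ln(0.587/0.736)/(0.587−0.736) = ln(0.7976)/-0.1490 = -0.2262/-0.1490 = 1.52 s.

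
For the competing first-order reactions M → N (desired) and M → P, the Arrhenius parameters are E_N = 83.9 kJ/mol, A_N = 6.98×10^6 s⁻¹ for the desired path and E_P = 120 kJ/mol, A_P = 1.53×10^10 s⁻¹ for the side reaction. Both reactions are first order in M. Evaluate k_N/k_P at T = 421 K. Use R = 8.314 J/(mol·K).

13.8

With equal orders, S_{N/P} = k_N/k_P = (A_N/A_P)·exp[(E_P−E_N)/(RT)].
(E_P−E_N)/(RT) = (120−83.9)×10³/(8.314×421) = 36100/3500 = 10.31.
k_N/k_P = (6.98×10^6/1.53×10^10)·exp(10.31) = 4.562×10^-4 × 30143 = 13.8.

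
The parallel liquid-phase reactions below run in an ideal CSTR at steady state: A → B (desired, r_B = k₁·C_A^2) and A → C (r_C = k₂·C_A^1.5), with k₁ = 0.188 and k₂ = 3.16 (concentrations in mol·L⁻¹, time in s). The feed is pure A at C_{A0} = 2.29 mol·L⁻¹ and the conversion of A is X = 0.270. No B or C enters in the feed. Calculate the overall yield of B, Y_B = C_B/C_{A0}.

0.0193

Exit C_A = C_{A0}(1−X) = 2.29×0.730 = 1.672 mol·L⁻¹.
Rates in a CSTR are evaluated at the outlet concentration: r_B = 0.188×1.672^2 = 0.5254, r_C = 3.16×1.672^1.5 = 6.830.
Fraction of consumed A going to B: r_B/(r_B+r_C) = 0.07143.
C_B = 0.07143·C_{A0}·X = 0.07143×2.29×0.270 = 0.0442 mol·L⁻¹; Y_B = C_B/C_{A0} = 0.0193.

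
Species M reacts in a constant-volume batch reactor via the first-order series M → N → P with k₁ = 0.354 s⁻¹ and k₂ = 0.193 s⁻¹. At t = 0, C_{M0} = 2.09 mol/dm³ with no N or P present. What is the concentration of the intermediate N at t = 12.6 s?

0.351 mol/dm³

For first-order series with pure M initially, C_N(t) = k₁C_{M0}/(k₂−k₁)·(e^(−k₁t) − e^(−k₂t)).
e^(−k₁t) = e^(−0.354×12.6) = e^(−4.460) = 0.01156; e^(−k₂t) = e^(−2.432) = 0.08788.
C_N = 0.354×2.09/(0.193−0.354) × (0.01156−0.08788) = (-4.595)×(-0.07632) = 0.3507 mol/dm³.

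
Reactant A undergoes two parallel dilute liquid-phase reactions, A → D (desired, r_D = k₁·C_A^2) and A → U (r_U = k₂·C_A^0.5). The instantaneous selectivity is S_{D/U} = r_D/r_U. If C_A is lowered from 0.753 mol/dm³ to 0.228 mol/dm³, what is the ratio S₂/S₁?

0.167

S_{D/U} = (k₁/k₂)·C_A^1.5, so S₂/S₁ = (C_{A,2}/C_{A,1})^1.5.
= (0.228/0.753)^1.5 = (0.3028)^1.5 = 0.167.
Selectivity toward D falls as C_A falls — high-concentration operation is favoured.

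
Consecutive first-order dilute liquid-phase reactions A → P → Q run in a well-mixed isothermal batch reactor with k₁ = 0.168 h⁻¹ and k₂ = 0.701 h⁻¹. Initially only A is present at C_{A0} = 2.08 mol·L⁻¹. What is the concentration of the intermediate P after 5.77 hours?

For first-order series with pure A initially, C_P(t) = k₁C_{A0}/(k₂−k₁)·(e^(−k₁t) − e^(−k₂t)).
e^(−k₁t) = e^(−0.168×5.77) = e^(−0.9694) = 0.3793; e^(−k₂t) = e^(−4.045) = 0.01751.
C_P = 0.168×2.08/(0.701−0.168) × (0.3793−0.01751) = 0.6556×0.3618 = 0.2372 mol·L⁻¹.

0.237 mol·L⁻¹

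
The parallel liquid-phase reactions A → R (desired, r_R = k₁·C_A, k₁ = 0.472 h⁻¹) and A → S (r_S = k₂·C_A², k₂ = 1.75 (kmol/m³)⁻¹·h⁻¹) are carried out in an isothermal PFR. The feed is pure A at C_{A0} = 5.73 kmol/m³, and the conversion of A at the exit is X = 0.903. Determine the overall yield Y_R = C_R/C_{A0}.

C_A = C_{A0}(1−X) = 0.5558 kmol/m³.
Along a PFR/batch, dC_R/dC_A = −r_R/(r_R+r_S) = −k₁/(k₁+k₂·C_A).
Integrating from C_{A0} to C_A: C_R = (0.472/1.75)·ln[(0.472+1.75·5.73)/(0.472+1.75·0.556)] = 0.2697·ln(10.50/1.445) = 0.5350 kmol/m³.
Y_R = C_R/C_{A0} = 0.5350/5.73 = 0.0934.

0.0934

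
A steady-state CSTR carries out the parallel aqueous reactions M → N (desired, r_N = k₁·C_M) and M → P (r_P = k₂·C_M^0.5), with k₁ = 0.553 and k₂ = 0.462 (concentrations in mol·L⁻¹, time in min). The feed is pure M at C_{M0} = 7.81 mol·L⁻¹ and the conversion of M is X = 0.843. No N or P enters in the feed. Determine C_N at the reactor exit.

3.75 mol·L⁻¹

Exit C_M = C_{M0}(1−X) = 7.81×0.157 = 1.226 mol·L⁻¹.
In a CSTR the entire volume is at exit conditions, so r_N = 0.553×1.226 = 0.6781 and r_P = 0.462×1.226^0.5 = 0.5116.
Fraction of consumed M going to N: r_N/(r_N+r_P) = 0.5700.
C_N = 0.5700·C_{M0}·X = 0.5700×7.81×0.843 = 3.75 mol·L⁻¹.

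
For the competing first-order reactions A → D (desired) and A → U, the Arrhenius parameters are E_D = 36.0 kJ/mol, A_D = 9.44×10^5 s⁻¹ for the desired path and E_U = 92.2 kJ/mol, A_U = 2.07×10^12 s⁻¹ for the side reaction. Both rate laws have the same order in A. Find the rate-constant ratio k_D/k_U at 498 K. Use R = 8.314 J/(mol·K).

0.358

Since both paths have the same order in A, the concentration cancels and S_{D/U} = k_D/k_U = (A_D/A_U)·exp[(E_U−E_D)/(RT)].
(E_U−E_D)/(RT) = (92.2−36.0)×10³/(8.314×498) = 56200/4140 = 13.57.
k_D/k_U = (9.44×10^5/2.07×10^12)·exp(13.57) = 4.560×10^-7 × 7.852×10^5 = 0.358.
Since E_D < E_U, lowering the temperature improves selectivity toward D.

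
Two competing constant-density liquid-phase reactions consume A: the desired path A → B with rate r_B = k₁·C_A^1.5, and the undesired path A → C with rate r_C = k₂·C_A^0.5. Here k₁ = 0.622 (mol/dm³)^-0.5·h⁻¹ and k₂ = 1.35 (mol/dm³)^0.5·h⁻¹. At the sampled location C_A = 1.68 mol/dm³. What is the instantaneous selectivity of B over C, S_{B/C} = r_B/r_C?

S_{B/C} = r_B/r_C = (k₁·C_A^1.5)/(k₂·C_A^0.5) = (k₁/k₂)·C_A.
= (0.622×1.680^1.5) / (1.35×1.680^0.5) = 1.354/1.750 = 0.774.
Since the desired path is higher order in A, keeping C_A high (PFR or concentrated feed) favours B.

0.774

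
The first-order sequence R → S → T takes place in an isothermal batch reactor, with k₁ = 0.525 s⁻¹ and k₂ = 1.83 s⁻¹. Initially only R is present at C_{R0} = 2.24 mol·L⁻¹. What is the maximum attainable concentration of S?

Evaluating C_S at t_opt = ln(k₂/k₁)/(k₂−k₁) gives C_{S,max}/C_{R0} = (k₁/k₂)^[k₂/(k₂−k₁)].
= (0.525/1.83)^(1.83/(1.83−0.525)) = (0.2869)^(1.402) = 0.1736.
C_{S,max} = 0.1736×2.24 = 0.389 mol·L⁻¹.

0.389 mol·L⁻¹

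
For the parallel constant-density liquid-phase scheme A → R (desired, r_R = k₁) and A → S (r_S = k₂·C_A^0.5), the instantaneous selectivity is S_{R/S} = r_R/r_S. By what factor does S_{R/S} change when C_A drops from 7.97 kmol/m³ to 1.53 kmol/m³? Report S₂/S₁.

S_{R/S} = (k₁/k₂)·C_A^-0.5, so S₂/S₁ = (C_{A,2}/C_{A,1})^-0.5.
= (1.53/7.97)^(-0.5) = (0.1920)^(-0.5) = 2.28.

2.28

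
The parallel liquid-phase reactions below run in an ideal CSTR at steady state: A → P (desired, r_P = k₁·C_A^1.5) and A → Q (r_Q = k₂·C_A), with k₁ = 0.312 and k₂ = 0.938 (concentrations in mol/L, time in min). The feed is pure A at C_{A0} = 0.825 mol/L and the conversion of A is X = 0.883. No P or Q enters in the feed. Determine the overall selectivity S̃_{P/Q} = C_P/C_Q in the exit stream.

0.103

Exit C_A = C_{A0}(1−X) = 0.825×0.117 = 0.09652 mol/L.
Rates in a CSTR are evaluated at the outlet concentration: r_P = 0.312×0.09652^1.5 = 0.009357, r_Q = 0.938×0.09652 = 0.09054.
Overall selectivity = C_P/C_Q = r_Pτ/(r_Qτ) = r_P/r_Q = 0.103.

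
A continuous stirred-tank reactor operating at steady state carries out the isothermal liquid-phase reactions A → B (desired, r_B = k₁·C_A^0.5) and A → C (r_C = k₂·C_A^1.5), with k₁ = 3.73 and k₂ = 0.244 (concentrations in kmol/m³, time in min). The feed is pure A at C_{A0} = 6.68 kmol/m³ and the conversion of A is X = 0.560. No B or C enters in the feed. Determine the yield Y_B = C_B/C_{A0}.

0.470

Exit C_A = C_{A0}(1−X) = 6.68×0.440 = 2.939 kmol/m³.
Rates in a CSTR are evaluated at the outlet concentration: r_B = 3.73×2.939^0.5 = 6.395, r_C = 0.244×2.939^1.5 = 1.230.
Fraction of consumed A going to B: r_B/(r_B+r_C) = 0.8387.
C_B = 0.8387·C_{A0}·X = 0.8387×6.68×0.560 = 3.14 kmol/m³; Y_B = C_B/C_{A0} = 0.470.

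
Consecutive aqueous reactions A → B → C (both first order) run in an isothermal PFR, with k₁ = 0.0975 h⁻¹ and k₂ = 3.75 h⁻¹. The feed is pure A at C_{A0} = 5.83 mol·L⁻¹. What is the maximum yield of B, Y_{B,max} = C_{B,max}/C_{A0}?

0.0236

At the optimum, C_{B,max}/C_{A0} = (k₁/k₂)^[k₂/(k₂−k₁)].
= (0.0975/3.75)^(3.75/(3.75−0.0975)) = (0.02600)^(1.027) = 0.02359.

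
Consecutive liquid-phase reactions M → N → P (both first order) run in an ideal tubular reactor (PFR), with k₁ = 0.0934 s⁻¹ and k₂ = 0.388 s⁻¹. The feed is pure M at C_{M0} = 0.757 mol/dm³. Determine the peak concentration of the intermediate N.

0.116 mol/dm³

At the optimum, C_{N,max}/C_{M0} = (k₁/k₂)^[k₂/(k₂−k₁)].
= (0.0934/0.388)^(0.388/(0.388−0.0934)) = (0.2407)^(1.317) = 0.1533.
C_{N,max} = 0.1533×0.757 = 0.116 mol/dm³.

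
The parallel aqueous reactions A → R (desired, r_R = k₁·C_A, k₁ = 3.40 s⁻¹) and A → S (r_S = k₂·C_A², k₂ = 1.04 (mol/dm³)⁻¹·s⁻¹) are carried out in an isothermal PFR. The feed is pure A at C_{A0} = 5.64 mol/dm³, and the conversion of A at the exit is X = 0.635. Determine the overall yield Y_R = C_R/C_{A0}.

0.298

C_A = C_{A0}(1−X) = 2.059 mol/dm³.
Along a PFR/batch, dC_R/dC_A = −r_R/(r_R+r_S) = −k₁/(k₁+k₂·C_A).
Integrating from C_{A0} to C_A: C_R = (3.40/1.04)·ln[(3.40+1.04·5.64)/(3.40+1.04·2.06)] = 3.269·ln(9.266/5.541) = 1.681 mol/dm³.
Y_R = C_R/C_{A0} = 1.681/5.64 = 0.298.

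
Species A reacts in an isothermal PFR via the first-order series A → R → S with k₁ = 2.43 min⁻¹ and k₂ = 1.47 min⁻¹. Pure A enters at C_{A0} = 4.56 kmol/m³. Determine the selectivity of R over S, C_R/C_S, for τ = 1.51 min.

The intermediate concentration in a first-order A→B→C sequence is C_R = k₁C_{A0}(e^(−k₁τ) − e^(−k₂τ))/(k₂−k₁).
e^(−k₁τ) = e^(−2.43×1.51) = e^(−3.669) = 0.02549; e^(−k₂τ) = e^(−2.220) = 0.1086.
C_R = 2.43×4.56/(1.47−2.43) × (0.02549−0.1086) = (-11.54)×(-0.08315) = 0.9597 kmol/m³.
C_A = C_{A0}e^(−k₁τ) = 0.1163 kmol/m³, so C_S = C_{A0}−C_A−C_R = 3.484 kmol/m³; C_R/C_S = 0.275.

0.275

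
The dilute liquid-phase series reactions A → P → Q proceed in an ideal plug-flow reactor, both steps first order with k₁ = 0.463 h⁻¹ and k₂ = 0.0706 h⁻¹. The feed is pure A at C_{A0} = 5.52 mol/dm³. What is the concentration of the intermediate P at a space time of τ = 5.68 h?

3.89 mol/dm³

For first-order series with pure A initially, C_P(τ) = k₁C_{A0}/(k₂−k₁)·(e^(−k₁τ) − e^(−k₂τ)).
e^(−k₁τ) = e^(−0.463×5.68) = e^(−2.630) = 0.07209; e^(−k₂τ) = e^(−0.4010) = 0.6696.
C_P = 0.463×5.52/(0.0706−0.463) × (0.07209−0.6696) = (-6.513)×(-0.5976) = 3.892 mol/dm³.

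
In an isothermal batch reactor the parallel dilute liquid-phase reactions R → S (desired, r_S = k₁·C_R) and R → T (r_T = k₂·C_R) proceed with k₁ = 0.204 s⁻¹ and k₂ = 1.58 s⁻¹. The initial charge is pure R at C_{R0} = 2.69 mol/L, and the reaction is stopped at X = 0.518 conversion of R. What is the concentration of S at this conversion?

C_R = C_{R0}(1−X) = 1.297 mol/L.
Both paths are first order in R, so the instantaneous fraction to S is constant: dC_S/d(−C_R) = k₁/(k₁+k₂) = 0.1143.
C_S = 0.1143·(C_{R0}−C_R) = 0.1143×1.393 = 0.159 mol/L.

0.159 mol/L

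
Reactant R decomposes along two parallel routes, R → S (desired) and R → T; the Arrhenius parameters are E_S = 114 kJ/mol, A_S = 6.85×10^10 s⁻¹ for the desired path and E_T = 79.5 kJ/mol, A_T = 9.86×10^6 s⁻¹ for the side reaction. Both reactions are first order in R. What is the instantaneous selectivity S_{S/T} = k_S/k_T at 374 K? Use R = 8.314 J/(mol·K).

0.105

k_S/k_T = (A_S/A_T)·exp[−(E_S−E_T)/(RT)] = (A_S/A_T)·exp[(E_T−E_S)/(RT)].
(E_T−E_S)/(RT) = (79.5−114)×10³/(8.314×374) = -34500/3109 = -11.10.
k_S/k_T = (6.85×10^10/9.86×10^6)·exp(-11.10) = 6947 × 1.518×10^-5 = 0.105.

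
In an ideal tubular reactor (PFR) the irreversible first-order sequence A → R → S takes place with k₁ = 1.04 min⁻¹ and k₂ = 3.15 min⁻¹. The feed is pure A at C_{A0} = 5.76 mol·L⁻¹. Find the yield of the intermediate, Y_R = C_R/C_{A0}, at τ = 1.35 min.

For first-order series with pure A initially, C_R(τ) = k₁C_{A0}/(k₂−k₁)·(e^(−k₁τ) − e^(−k₂τ)).
e^(−k₁τ) = e^(−1.04×1.35) = e^(−1.404) = 0.2456; e^(−k₂τ) = e^(−4.253) = 0.01423.
C_R = 1.04×5.76/(3.15−1.04) × (0.2456−0.01423) = 2.839×0.2314 = 0.6569 mol·L⁻¹.
Y_R = C_R/C_{A0} = 0.6569/5.76 = 0.114.

0.114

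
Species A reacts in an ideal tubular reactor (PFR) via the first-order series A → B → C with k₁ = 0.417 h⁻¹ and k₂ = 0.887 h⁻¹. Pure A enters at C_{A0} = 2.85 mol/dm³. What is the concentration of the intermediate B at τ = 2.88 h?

For first-order series with pure A initially, C_B(τ) = k₁C_{A0}/(k₂−k₁)·(e^(−k₁τ) − e^(−k₂τ)).
e^(−k₁τ) = e^(−0.417×2.88) = e^(−1.201) = 0.3009; e^(−k₂τ) = e^(−2.555) = 0.07773.
C_B = 0.417×2.85/(0.887−0.417) × (0.3009−0.07773) = 2.529×0.2232 = 0.5643 mol/dm³.

0.564 mol/dm³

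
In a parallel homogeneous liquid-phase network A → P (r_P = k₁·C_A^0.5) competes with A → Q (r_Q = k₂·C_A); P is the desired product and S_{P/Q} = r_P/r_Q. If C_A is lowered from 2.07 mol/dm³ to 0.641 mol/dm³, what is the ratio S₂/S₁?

1.80

S_{P/Q} = (k₁/k₂)·C_A^-0.5, so S₂/S₁ = (C_{A,2}/C_{A,1})^-0.5.
= (0.641/2.07)^(-0.5) = (0.3097)^(-0.5) = 1.80.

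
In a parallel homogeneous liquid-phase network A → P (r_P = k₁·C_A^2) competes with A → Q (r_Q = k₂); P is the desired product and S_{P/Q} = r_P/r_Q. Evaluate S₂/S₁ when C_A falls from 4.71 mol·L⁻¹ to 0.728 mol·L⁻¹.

S_{P/Q} = (k₁/k₂)·C_A^2, so S₂/S₁ = (C_{A,2}/C_{A,1})^2.
= (0.728/4.71)^2 = (0.1546)^2 = 0.0239.

0.0239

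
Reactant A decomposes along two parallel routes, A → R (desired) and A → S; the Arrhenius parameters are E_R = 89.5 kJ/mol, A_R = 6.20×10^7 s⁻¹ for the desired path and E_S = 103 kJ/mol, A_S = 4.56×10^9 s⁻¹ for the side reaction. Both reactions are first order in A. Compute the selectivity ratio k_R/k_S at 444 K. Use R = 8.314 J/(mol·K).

Since both paths have the same order in A, the concentration cancels and S_{R/S} = k_R/k_S = (A_R/A_S)·exp[(E_S−E_R)/(RT)].
(E_S−E_R)/(RT) = (103−89.5)×10³/(8.314×444) = 13500/3691 = 3.657.
k_R/k_S = (6.20×10^7/4.56×10^9)·exp(3.657) = 0.01360 × 38.75 = 0.527.

0.527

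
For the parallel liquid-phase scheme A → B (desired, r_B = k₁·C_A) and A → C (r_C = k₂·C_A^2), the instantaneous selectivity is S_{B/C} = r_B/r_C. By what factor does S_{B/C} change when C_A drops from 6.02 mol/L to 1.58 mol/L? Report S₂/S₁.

3.81

S_{B/C} = (k₁/k₂)·C_A⁻¹, so S₂/S₁ = (C_{A,2}/C_{A,1})⁻¹.
= 6.02/1.58 = 3.81.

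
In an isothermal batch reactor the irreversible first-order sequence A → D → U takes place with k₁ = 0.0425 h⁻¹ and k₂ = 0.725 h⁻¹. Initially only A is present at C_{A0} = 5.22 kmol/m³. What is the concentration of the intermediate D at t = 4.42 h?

For first-order series with pure A initially, C_D(t) = k₁C_{A0}/(k₂−k₁)·(e^(−k₁t) − e^(−k₂t)).
e^(−k₁t) = e^(−0.0425×4.42) = e^(−0.1879) = 0.8287; e^(−k₂t) = e^(−3.204) = 0.04058.
C_D = 0.0425×5.22/(0.725−0.0425) × (0.8287−0.04058) = 0.3251×0.7882 = 0.2562 kmol/m³.

0.256 kmol/m³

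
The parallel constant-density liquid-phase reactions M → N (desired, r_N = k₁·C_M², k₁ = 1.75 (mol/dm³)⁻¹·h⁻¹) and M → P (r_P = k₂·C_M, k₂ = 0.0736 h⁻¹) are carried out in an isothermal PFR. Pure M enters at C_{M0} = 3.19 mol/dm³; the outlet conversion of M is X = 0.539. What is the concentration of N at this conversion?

C_M = C_{M0}(1−X) = 1.471 mol/dm³.
Along a PFR/batch, dC_P/dC_M = −r_P/(r_N+r_P) = −k₂/(k₂+k₁·C_M).
Integrating from C_{M0} to C_M: C_P = (0.0736/1.75)·ln[(0.0736+1.75·3.19)/(0.0736+1.75·1.47)] = 0.04206·ln(5.656/2.647) = 0.03193 mol/dm³.
Then C_N = (C_{M0}−C_M) − C_P = 1.719 − 0.03193 = 1.687 mol/dm³.

1.69 mol/dm³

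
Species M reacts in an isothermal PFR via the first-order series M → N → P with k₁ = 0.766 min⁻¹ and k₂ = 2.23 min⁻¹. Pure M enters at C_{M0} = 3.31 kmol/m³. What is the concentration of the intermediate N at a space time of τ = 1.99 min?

For first-order series with pure M initially, C_N(τ) = k₁C_{M0}/(k₂−k₁)·(e^(−k₁τ) − e^(−k₂τ)).
e^(−k₁τ) = e^(−0.766×1.99) = e^(−1.524) = 0.2178; e^(−k₂τ) = e^(−4.438) = 0.01182.
C_N = 0.766×3.31/(2.23−0.766) × (0.2178−0.01182) = 1.732×0.2059 = 0.3567 kmol/m³.

0.357 kmol/m³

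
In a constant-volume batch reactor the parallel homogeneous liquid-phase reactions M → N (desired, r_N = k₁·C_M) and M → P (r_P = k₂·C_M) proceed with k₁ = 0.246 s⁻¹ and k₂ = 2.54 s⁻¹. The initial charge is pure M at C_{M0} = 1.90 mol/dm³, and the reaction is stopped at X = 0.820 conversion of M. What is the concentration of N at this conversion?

0.138 mol/dm³

C_M = C_{M0}(1−X) = 0.3420 mol/dm³.
Both paths are first order in M, so the instantaneous fraction to N is constant: dC_N/d(−C_M) = k₁/(k₁+k₂) = 0.08830.
C_N = 0.08830·(C_{M0}−C_M) = 0.08830×1.558 = 0.138 mol/dm³.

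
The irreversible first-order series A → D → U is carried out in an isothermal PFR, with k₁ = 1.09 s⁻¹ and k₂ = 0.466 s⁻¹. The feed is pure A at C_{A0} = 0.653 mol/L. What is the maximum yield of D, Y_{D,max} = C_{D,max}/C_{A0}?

0.530

For a first-order series the maximum intermediate yield is C_{D,max}/C_{A0} = (k₁/k₂)^[k₂/(k₂−k₁)].
= (1.09/0.466)^(0.466/(0.466−1.09)) = (2.339)^(-0.7468) = 0.5302.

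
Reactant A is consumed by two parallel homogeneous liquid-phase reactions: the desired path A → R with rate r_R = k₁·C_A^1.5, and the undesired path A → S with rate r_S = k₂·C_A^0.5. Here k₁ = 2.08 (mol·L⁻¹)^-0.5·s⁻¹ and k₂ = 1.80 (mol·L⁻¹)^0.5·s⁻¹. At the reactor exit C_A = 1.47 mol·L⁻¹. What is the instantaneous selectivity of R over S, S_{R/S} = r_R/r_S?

S_{R/S} = r_R/r_S = (k₁·C_A^1.5)/(k₂·C_A^0.5) = (k₁/k₂)·C_A.
= (2.08×1.470^1.5) / (1.80×1.470^0.5) = 3.707/2.182 = 1.70.
Since the desired path is higher order in A, keeping C_A high (PFR or concentrated feed) favours R.

1.70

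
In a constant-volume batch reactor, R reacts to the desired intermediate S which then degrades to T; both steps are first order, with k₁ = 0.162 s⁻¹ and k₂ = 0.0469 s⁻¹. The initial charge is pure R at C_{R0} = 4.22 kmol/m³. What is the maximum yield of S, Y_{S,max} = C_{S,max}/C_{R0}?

At the optimum, C_{S,max}/C_{R0} = (k₁/k₂)^[k₂/(k₂−k₁)].
= (0.162/0.0469)^(0.0469/(0.0469−0.162)) = (3.454)^(-0.4075) = 0.6034.

0.603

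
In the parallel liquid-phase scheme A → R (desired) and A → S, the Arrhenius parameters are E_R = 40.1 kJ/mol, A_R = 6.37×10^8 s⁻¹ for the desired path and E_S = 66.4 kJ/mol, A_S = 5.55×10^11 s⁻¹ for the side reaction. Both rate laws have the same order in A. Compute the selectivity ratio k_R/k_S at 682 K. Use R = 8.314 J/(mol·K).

0.119

k_R/k_S = (A_R/A_S)·exp[−(E_R−E_S)/(RT)] = (A_R/A_S)·exp[(E_S−E_R)/(RT)].
(E_S−E_R)/(RT) = (66.4−40.1)×10³/(8.314×682) = 26300/5670 = 4.638.
k_R/k_S = (6.37×10^8/5.55×10^11)·exp(4.638) = 0.001148 × 103.4 = 0.119.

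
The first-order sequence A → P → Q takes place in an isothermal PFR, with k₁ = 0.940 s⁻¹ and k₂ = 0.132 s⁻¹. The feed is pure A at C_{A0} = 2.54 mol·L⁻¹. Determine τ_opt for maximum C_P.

The intermediate peaks when r₁ = r₂, i.e. k₁e^(−k₁τ) = k₂e^(−k₂τ), giving τ_opt = ln(k₂/k₁)/(k₂−k₁).
= ln(0.132/0.940)/(0.132−0.940) = ln(0.1404)/-0.8080 = -1.963/-0.8080 = 2.43 s.

2.43 s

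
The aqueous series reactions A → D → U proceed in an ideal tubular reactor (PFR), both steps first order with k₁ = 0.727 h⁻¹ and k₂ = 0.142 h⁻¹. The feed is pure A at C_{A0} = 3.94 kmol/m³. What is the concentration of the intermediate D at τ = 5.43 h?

2.17 kmol/m³

The intermediate concentration in a first-order A→B→C sequence is C_D = k₁C_{A0}(e^(−k₁τ) − e^(−k₂τ))/(k₂−k₁).
e^(−k₁τ) = e^(−0.727×5.43) = e^(−3.948) = 0.01930; e^(−k₂τ) = e^(−0.7711) = 0.4625.
C_D = 0.727×3.94/(0.142−0.727) × (0.01930−0.4625) = (-4.896)×(-0.4432) = 2.170 kmol/m³.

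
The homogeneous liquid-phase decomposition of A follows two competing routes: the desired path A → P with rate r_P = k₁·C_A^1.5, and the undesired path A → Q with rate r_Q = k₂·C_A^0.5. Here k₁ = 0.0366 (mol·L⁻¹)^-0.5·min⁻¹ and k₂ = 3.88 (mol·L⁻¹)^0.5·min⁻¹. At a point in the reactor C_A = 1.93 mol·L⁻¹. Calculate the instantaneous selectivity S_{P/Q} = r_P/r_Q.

S_{P/Q} = r_P/r_Q = (k₁·C_A^1.5)/(k₂·C_A^0.5) = (k₁/k₂)·C_A.
= (0.0366×1.930^1.5) / (3.88×1.930^0.5) = 0.09813/5.390 = 0.0182.

0.0182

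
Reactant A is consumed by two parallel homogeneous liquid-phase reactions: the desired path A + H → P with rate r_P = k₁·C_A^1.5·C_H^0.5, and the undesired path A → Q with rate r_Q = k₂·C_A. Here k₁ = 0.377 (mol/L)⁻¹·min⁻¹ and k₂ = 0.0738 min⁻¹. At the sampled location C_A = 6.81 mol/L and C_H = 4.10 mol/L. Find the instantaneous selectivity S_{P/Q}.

S_{P/Q} = r_P/r_Q = (k₁·C_A^1.5·C_H^0.5)/(k₂·C_A) = (k₁/k₂)·C_A^0.5·C_H^0.5.
= (0.377×6.810^1.5×4.100^0.5) / (0.0738×6.810) = 13.57/0.5026 = 27.0.

27.0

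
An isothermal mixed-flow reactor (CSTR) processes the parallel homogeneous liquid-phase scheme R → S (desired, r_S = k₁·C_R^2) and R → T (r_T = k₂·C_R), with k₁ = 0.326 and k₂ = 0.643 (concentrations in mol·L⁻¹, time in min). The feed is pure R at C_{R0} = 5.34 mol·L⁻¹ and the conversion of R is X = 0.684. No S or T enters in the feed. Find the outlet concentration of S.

1.68 mol·L⁻¹

Exit C_R = C_{R0}(1−X) = 5.34×0.316 = 1.687 mol·L⁻¹.
A CSTR operates uniformly at the exit composition, giving r_S = 0.9283 and r_T = 1.085 (each k·C_R^n at C_R = 1.687).
Fraction of consumed R going to S: r_S/(r_S+r_T) = 0.4611.
C_S = 0.4611·C_{R0}·X = 0.4611×5.34×0.684 = 1.68 mol·L⁻¹.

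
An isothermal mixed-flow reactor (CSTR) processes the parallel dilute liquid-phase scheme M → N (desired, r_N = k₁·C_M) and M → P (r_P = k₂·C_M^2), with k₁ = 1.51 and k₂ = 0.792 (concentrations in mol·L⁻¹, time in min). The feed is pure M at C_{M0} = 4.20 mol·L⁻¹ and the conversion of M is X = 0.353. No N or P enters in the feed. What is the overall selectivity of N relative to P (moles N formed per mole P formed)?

0.702

Exit C_M = C_{M0}(1−X) = 4.20×0.647 = 2.717 mol·L⁻¹.
A CSTR operates uniformly at the exit composition, giving r_N = 4.103 and r_P = 5.848 (each k·C_M^n at C_M = 2.717).
Overall selectivity = C_N/C_P = r_Nτ/(r_Pτ) = r_N/r_P = 0.702.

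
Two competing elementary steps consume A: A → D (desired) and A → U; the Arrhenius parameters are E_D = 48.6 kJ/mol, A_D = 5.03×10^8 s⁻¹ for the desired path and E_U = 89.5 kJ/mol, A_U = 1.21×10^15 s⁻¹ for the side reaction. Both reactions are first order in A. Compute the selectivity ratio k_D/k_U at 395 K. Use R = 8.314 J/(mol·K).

Since both paths have the same order in A, the concentration cancels and S_{D/U} = k_D/k_U = (A_D/A_U)·exp[(E_U−E_D)/(RT)].
(E_U−E_D)/(RT) = (89.5−48.6)×10³/(8.314×395) = 40900/3284 = 12.45.
k_D/k_U = (5.03×10^8/1.21×10^15)·exp(12.45) = 4.157×10^-7 × 2.563×10^5 = 0.107.

0.107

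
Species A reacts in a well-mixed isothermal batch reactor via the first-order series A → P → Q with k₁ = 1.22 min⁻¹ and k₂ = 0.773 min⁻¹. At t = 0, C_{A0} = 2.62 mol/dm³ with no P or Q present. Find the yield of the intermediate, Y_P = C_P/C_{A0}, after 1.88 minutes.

0.363

For first-order series with pure A initially, C_P(t) = k₁C_{A0}/(k₂−k₁)·(e^(−k₁t) − e^(−k₂t)).
e^(−k₁t) = e^(−1.22×1.88) = e^(−2.294) = 0.1009; e^(−k₂t) = e^(−1.453) = 0.2338.
C_P = 1.22×2.62/(0.773−1.22) × (0.1009−0.2338) = (-7.151)×(-0.1329) = 0.9504 mol/dm³.
Y_P = C_P/C_{A0} = 0.9504/2.62 = 0.363.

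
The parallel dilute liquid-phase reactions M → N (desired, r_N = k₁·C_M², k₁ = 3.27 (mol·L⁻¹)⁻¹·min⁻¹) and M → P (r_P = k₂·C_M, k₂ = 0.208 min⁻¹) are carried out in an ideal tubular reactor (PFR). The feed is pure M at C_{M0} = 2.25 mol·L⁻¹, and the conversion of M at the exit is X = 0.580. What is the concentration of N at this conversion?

C_M = C_{M0}(1−X) = 0.9450 mol·L⁻¹.
Along a PFR/batch, dC_P/dC_M = −r_P/(r_N+r_P) = −k₂/(k₂+k₁·C_M).
Integrating from C_{M0} to C_M: C_P = (0.208/3.27)·ln[(0.208+3.27·2.25)/(0.208+3.27·0.945)] = 0.06361·ln(7.566/3.298) = 0.05281 mol·L⁻¹.
Then C_N = (C_{M0}−C_M) − C_P = 1.305 − 0.05281 = 1.252 mol·L⁻¹.

1.25 mol·L⁻¹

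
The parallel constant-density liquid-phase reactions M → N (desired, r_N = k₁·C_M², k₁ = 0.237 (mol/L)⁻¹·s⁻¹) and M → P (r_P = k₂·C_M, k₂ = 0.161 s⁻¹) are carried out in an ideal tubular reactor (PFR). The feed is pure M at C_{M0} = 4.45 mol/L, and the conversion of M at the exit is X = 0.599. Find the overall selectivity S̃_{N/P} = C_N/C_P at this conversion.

C_M = C_{M0}(1−X) = 1.784 mol/L.
Along a PFR/batch, dC_P/dC_M = −r_P/(r_N+r_P) = −k₂/(k₂+k₁·C_M).
Integrating from C_{M0} to C_M: C_P = (0.161/0.237)·ln[(0.161+0.237·4.45)/(0.161+0.237·1.78)] = 0.6793·ln(1.216/0.5839) = 0.4981 mol/L.
Then C_N = (C_{M0}−C_M) − C_P = 2.666 − 0.4981 = 2.167 mol/L.
S̃_{N/P} = C_N/C_P = 2.167/0.4981 = 4.35.

4.35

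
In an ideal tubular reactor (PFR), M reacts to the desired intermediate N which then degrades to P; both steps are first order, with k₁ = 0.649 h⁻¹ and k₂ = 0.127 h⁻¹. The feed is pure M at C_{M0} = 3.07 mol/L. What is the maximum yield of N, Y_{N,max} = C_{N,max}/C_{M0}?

For a first-order series the maximum intermediate yield is C_{N,max}/C_{M0} = (k₁/k₂)^[k₂/(k₂−k₁)].
= (0.649/0.127)^(0.127/(0.127−0.649)) = (5.110)^(-0.2433) = 0.6724.

0.672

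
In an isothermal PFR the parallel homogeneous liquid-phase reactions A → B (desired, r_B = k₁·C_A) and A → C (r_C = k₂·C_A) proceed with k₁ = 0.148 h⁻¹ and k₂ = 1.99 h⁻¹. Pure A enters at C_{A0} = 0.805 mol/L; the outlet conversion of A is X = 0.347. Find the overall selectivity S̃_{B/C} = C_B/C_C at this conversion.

C_A = C_{A0}(1−X) = 0.5257 mol/L.
Both paths are first order in A, so the instantaneous fraction to B is constant: dC_B/d(−C_A) = k₁/(k₁+k₂) = 0.06922.
C_B = 0.06922·(C_{A0}−C_A) = 0.06922×0.2793 = 0.0193 mol/L.
C_C = (C_{A0}−C_A)−C_B = 0.2600 mol/L; S̃_{B/C} = 0.01934/0.2600 = 0.0744.

0.0744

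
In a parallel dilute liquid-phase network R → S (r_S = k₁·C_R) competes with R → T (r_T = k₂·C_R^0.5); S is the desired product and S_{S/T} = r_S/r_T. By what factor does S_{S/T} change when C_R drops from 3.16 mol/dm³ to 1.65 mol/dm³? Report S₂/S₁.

S_{S/T} = (k₁/k₂)·C_R^0.5, so S₂/S₁ = (C_{R,2}/C_{R,1})^0.5.
= (1.65/3.16)^0.5 = (0.5222)^0.5 = 0.723.
Selectivity toward S falls as C_R falls — high-concentration operation is favoured.

0.723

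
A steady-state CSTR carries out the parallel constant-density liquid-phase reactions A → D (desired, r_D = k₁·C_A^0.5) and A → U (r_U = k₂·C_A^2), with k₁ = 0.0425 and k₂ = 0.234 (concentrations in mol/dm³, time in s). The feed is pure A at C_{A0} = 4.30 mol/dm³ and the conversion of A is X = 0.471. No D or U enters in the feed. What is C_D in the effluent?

0.102 mol/dm³

Exit C_A = C_{A0}(1−X) = 4.30×0.529 = 2.275 mol/dm³.
Rates in a CSTR are evaluated at the outlet concentration: r_D = 0.0425×2.275^0.5 = 0.06410, r_U = 0.234×2.275^2 = 1.211.
Fraction of consumed A going to D: r_D/(r_D+r_U) = 0.05028.
C_D = 0.05028·C_{A0}·X = 0.05028×4.30×0.471 = 0.102 mol/dm³.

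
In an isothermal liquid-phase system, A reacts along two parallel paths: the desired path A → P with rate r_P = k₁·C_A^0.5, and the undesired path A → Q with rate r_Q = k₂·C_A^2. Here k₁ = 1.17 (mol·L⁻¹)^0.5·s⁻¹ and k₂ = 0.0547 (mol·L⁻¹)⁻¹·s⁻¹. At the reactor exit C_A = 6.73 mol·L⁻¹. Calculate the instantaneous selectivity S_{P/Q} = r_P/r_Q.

S_{P/Q} = r_P/r_Q = (k₁·C_A^0.5)/(k₂·C_A^2) = (k₁/k₂)·C_A^-1.5.
= (1.17×6.730^0.5) / (0.0547×6.730^2) = 3.035/2.478 = 1.23.
The undesired path is higher order in A, so low C_A (CSTR or dilute feed) favours P.

1.23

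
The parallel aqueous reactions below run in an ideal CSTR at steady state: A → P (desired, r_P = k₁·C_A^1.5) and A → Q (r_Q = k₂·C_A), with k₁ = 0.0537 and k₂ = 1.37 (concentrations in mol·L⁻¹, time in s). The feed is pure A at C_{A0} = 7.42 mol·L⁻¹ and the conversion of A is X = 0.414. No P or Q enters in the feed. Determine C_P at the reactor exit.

Exit C_A = C_{A0}(1−X) = 7.42×0.586 = 4.348 mol·L⁻¹.
In a CSTR the entire volume is at exit conditions, so r_P = 0.0537×4.348^1.5 = 0.4869 and r_Q = 1.37×4.348 = 5.957.
Fraction of consumed A going to P: r_P/(r_P+r_Q) = 0.07556.
C_P = 0.07556·C_{A0}·X = 0.07556×7.42×0.414 = 0.232 mol·L⁻¹.

0.232 mol·L⁻¹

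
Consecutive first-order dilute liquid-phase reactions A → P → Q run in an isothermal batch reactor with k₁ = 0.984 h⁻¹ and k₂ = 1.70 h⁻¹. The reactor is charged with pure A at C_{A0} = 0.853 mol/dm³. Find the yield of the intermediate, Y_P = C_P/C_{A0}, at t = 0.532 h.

0.258

For first-order series with pure A initially, C_P(t) = k₁C_{A0}/(k₂−k₁)·(e^(−k₁t) − e^(−k₂t)).
e^(−k₁t) = e^(−0.984×0.532) = e^(−0.5235) = 0.5925; e^(−k₂t) = e^(−0.9044) = 0.4048.
C_P = 0.984×0.853/(1.70−0.984) × (0.5925−0.4048) = 1.172×0.1877 = 0.2200 mol/dm³.
Y_P = C_P/C_{A0} = 0.2200/0.853 = 0.258.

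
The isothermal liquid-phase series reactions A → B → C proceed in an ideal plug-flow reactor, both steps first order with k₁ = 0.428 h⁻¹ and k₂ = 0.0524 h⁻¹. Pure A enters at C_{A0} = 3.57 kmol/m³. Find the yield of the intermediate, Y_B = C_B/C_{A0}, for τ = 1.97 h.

0.537

Solving the coupled first-order balances gives C_B(τ) = [k₁/(k₂−k₁)]·C_{A0}·(e^(−k₁τ) − e^(−k₂τ)).
e^(−k₁τ) = e^(−0.428×1.97) = e^(−0.8432) = 0.4303; e^(−k₂τ) = e^(−0.1032) = 0.9019.
C_B = 0.428×3.57/(0.0524−0.428) × (0.4303−0.9019) = (-4.068)×(-0.4716) = 1.918 kmol/m³.
Y_B = C_B/C_{A0} = 1.918/3.57 = 0.537.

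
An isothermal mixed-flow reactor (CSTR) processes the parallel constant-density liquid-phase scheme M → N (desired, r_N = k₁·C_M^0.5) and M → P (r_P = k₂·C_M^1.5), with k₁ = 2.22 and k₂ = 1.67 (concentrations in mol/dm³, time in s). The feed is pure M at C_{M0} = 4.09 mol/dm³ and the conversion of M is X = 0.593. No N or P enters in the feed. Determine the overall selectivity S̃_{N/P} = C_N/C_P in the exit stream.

0.799

Exit C_M = C_{M0}(1−X) = 4.09×0.407 = 1.665 mol/dm³.
In a CSTR the entire volume is at exit conditions, so r_N = 2.22×1.665^0.5 = 2.864 and r_P = 1.67×1.665^1.5 = 3.587.
Overall selectivity = C_N/C_P = r_Nτ/(r_Pτ) = r_N/r_P = 0.799.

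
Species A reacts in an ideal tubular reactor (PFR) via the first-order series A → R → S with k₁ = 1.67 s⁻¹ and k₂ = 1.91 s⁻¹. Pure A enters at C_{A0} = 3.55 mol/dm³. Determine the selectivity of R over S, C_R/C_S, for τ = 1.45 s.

0.249

The intermediate concentration in a first-order A→B→C sequence is C_R = k₁C_{A0}(e^(−k₁τ) − e^(−k₂τ))/(k₂−k₁).
e^(−k₁τ) = e^(−1.67×1.45) = e^(−2.421) = 0.08879; e^(−k₂τ) = e^(−2.769) = 0.06269.
C_R = 1.67×3.55/(1.91−1.67) × (0.08879−0.06269) = 24.70×0.02609 = 0.6446 mol/dm³.
C_A = C_{A0}e^(−k₁τ) = 0.3152 mol/dm³, so C_S = C_{A0}−C_A−C_R = 2.590 mol/dm³; C_R/C_S = 0.249.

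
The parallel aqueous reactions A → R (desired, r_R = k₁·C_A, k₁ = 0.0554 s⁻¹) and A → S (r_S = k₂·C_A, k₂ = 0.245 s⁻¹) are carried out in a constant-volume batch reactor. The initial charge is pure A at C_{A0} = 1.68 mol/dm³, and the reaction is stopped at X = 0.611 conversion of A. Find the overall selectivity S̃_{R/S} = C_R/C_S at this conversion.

C_A = C_{A0}(1−X) = 0.6535 mol/dm³.
Both paths are first order in A, so the instantaneous fraction to R is constant: dC_R/d(−C_A) = k₁/(k₁+k₂) = 0.1844.
C_R = 0.1844·(C_{A0}−C_A) = 0.1844×1.026 = 0.189 mol/dm³.
C_S = (C_{A0}−C_A)−C_R = 0.8372 mol/dm³; S̃_{R/S} = 0.1893/0.8372 = 0.226.

0.226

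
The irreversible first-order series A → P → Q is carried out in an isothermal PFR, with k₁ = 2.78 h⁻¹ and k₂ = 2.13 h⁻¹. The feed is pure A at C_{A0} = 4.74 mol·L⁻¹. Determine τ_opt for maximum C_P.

0.410 h

For first-order series the maximum of C_P occurs at τ_opt = ln(k₂/k₁)/(k₂−k₁).
= ln(2.13/2.78)/(2.13−2.78) = ln(0.7662)/-0.6500 = -0.2663/-0.6500 = 0.410 h.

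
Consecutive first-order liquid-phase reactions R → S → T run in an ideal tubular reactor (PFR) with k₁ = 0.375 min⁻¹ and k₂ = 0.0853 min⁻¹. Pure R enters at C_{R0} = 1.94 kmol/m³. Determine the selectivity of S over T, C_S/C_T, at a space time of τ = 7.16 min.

The intermediate concentration in a first-order A→B→C sequence is C_S = k₁C_{R0}(e^(−k₁τ) − e^(−k₂τ))/(k₂−k₁).
e^(−k₁τ) = e^(−0.375×7.16) = e^(−2.685) = 0.06822; e^(−k₂τ) = e^(−0.6107) = 0.5429.
C_S = 0.375×1.94/(0.0853−0.375) × (0.06822−0.5429) = (-2.511)×(-0.4747) = 1.192 kmol/m³.
C_R = C_{R0}e^(−k₁τ) = 0.1323 kmol/m³, so C_T = C_{R0}−C_R−C_S = 0.6155 kmol/m³; C_S/C_T = 1.94.

1.94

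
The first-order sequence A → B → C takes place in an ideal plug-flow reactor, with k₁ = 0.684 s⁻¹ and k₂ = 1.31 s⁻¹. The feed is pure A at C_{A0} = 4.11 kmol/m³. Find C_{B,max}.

1.06 kmol/m³

At the optimum, C_{B,max}/C_{A0} = (k₁/k₂)^[k₂/(k₂−k₁)].
= (0.684/1.31)^(1.31/(1.31−0.684)) = (0.5221)^(2.093) = 0.2567.
C_{B,max} = 0.2567×4.11 = 1.06 kmol/m³.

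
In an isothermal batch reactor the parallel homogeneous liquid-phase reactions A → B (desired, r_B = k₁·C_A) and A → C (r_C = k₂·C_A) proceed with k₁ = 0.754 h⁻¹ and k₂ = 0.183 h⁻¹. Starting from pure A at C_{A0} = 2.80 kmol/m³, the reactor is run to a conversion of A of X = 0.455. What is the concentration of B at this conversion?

C_A = C_{A0}(1−X) = 1.526 kmol/m³.
Both paths are first order in A, so the instantaneous fraction to B is constant: dC_B/d(−C_A) = k₁/(k₁+k₂) = 0.8047.
C_B = 0.8047·(C_{A0}−C_A) = 0.8047×1.274 = 1.03 kmol/m³.

1.03 kmol/m³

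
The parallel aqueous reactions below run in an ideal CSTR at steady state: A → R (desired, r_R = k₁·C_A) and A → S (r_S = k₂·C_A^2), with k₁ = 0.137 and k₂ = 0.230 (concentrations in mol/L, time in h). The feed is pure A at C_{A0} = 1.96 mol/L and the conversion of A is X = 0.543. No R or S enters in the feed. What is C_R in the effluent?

0.425 mol/L

Exit C_A = C_{A0}(1−X) = 1.96×0.457 = 0.8957 mol/L.
Rates in a CSTR are evaluated at the outlet concentration: r_R = 0.137×0.8957 = 0.1227, r_S = 0.230×0.8957^2 = 0.1845.
Fraction of consumed A going to R: r_R/(r_R+r_S) = 0.3994.
C_R = 0.3994·C_{A0}·X = 0.3994×1.96×0.543 = 0.425 mol/L.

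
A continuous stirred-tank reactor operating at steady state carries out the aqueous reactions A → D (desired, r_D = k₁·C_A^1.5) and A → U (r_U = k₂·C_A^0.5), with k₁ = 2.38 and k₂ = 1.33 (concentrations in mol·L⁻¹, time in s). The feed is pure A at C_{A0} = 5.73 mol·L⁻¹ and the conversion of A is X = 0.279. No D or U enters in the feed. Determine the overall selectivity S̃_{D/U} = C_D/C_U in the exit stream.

Exit C_A = C_{A0}(1−X) = 5.73×0.721 = 4.131 mol·L⁻¹.
Rates in a CSTR are evaluated at the outlet concentration: r_D = 2.38×4.131^1.5 = 19.99, r_U = 1.33×4.131^0.5 = 2.703.
Overall selectivity = C_D/C_U = r_Dτ/(r_Uτ) = r_D/r_U = 7.39.

7.39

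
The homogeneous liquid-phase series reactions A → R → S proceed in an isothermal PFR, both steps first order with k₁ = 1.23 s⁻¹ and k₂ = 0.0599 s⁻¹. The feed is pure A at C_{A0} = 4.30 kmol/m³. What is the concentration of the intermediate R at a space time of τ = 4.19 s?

The intermediate concentration in a first-order A→B→C sequence is C_R = k₁C_{A0}(e^(−k₁τ) − e^(−k₂τ))/(k₂−k₁).
e^(−k₁τ) = e^(−1.23×4.19) = e^(−5.154) = 0.005778; e^(−k₂τ) = e^(−0.2510) = 0.7780.
C_R = 1.23×4.30/(0.0599−1.23) × (0.005778−0.7780) = (-4.520)×(-0.7723) = 3.491 kmol/m³.

3.49 kmol/m³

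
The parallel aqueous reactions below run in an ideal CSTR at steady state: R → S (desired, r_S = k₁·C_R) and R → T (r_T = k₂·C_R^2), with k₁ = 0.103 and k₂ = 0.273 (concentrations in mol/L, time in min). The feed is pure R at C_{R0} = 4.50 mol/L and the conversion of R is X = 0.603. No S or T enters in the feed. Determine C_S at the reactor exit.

Exit C_R = C_{R0}(1−X) = 4.50×0.397 = 1.787 mol/L.
In a CSTR the entire volume is at exit conditions, so r_S = 0.103×1.787 = 0.1840 and r_T = 0.273×1.787^2 = 0.8713.
Fraction of consumed R going to S: r_S/(r_S+r_T) = 0.1744.
C_S = 0.1744·C_{R0}·X = 0.1744×4.50×0.603 = 0.473 mol/L.

0.473 mol/L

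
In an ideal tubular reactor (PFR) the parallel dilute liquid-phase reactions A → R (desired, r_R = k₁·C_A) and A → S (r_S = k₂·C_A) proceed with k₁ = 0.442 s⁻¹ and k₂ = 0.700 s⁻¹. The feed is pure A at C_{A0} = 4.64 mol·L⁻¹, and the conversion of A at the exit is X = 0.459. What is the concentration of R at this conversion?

C_A = C_{A0}(1−X) = 2.510 mol·L⁻¹.
Both paths are first order in A, so the instantaneous fraction to R is constant: dC_R/d(−C_A) = k₁/(k₁+k₂) = 0.3870.
C_R = 0.3870·(C_{A0}−C_A) = 0.3870×2.130 = 0.824 mol·L⁻¹.

0.824 mol·L⁻¹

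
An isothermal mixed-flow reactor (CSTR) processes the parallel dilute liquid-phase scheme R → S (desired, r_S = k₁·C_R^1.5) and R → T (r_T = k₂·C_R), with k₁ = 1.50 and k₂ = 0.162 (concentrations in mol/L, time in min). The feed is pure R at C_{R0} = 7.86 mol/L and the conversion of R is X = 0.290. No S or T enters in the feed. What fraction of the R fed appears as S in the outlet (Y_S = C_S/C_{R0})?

Exit C_R = C_{R0}(1−X) = 7.86×0.710 = 5.581 mol/L.
Rates in a CSTR are evaluated at the outlet concentration: r_S = 1.50×5.581^1.5 = 19.77, r_T = 0.162×5.581 = 0.9041.
Fraction of consumed R going to S: r_S/(r_S+r_T) = 0.9563.
C_S = 0.9563·C_{R0}·X = 0.9563×7.86×0.290 = 2.18 mol/L; Y_S = C_S/C_{R0} = 0.277.

0.277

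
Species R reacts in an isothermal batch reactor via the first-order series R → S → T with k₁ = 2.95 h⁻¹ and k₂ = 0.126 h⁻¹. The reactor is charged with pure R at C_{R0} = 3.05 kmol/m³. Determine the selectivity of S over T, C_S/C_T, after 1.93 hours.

4.51

The intermediate concentration in a first-order A→B→C sequence is C_S = k₁C_{R0}(e^(−k₁t) − e^(−k₂t))/(k₂−k₁).
e^(−k₁t) = e^(−2.95×1.93) = e^(−5.694) = 0.003368; e^(−k₂t) = e^(−0.2432) = 0.7841.
C_S = 2.95×3.05/(0.126−2.95) × (0.003368−0.7841) = (-3.186)×(-0.7808) = 2.488 kmol/m³.
C_R = C_{R0}e^(−k₁t) = 0.01027 kmol/m³, so C_T = C_{R0}−C_R−C_S = 0.5522 kmol/m³; C_S/C_T = 4.51.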